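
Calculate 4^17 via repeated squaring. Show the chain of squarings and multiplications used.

Computing 4^17 by squaring (build up from 4^1; each line after the first costs one multiplication):

4^1 = 4
4^2 = (4^1)^2 = 4^2 = 16
4^4 = (4^2)^2 = 16^2 = 256
4^8 = (4^4)^2 = 256^2 = 65536
4^16 = (4^8)^2 = 65536^2 = 4294967296
4^17 = 4 * 4^16 = 4 * 4294967296 = 17179869184

Result: 17179869184
Multiplications needed: 5 (5 lines after 4^1)

4^17 = 17179869184. Using exponentiation by squaring, this requires 5 multiplications. The key idea: if the exponent is even, square the half-power; if odd, multiply by the base once.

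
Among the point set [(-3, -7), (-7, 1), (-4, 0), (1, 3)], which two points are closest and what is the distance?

Computing all pairwise distances among 4 points:

d((-3, -7), (-7, 1)) = 8.9443
d((-3, -7), (-4, 0)) = 7.0711
d((-3, -7), (1, 3)) = 10.7703
d((-7, 1), (-4, 0)) = 3.1623 <-- minimum
d((-7, 1), (1, 3)) = 8.2462
d((-4, 0), (1, 3)) = 5.831

Closest pair: (-7, 1) and (-4, 0) with distance 3.1623

The closest pair is (-7, 1) and (-4, 0) with Euclidean distance 3.1623. For 4 points, brute-force pairwise comparison is shown above. For large n, the divide-and-conquer algorithm (sort by x, recurse on halves, check the dividing strip) achieves O(n log n).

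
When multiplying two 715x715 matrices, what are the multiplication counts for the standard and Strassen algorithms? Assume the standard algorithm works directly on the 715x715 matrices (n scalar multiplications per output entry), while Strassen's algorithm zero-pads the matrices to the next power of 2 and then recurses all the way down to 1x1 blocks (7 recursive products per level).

Matrix multiplication for 715x715 matrices:

Strassen's algorithm requires power-of-2 dimensions. Pad 715x715 to 1024x1024 (next power of 2).

Standard algorithm: 715^3 = 365525875 multiplications
Strassen's algorithm: 7^(log2(1024)) = 7^10 = 282475249 multiplications
Savings: 365525875 - 282475249 = 83050626 multiplications

Standard: 365525875 multiplications (715^3). Strassen: 282475249 multiplications (7^10, after padding to 1024x1024). Strassen reduces 8 recursive multiplications to 7 at each level.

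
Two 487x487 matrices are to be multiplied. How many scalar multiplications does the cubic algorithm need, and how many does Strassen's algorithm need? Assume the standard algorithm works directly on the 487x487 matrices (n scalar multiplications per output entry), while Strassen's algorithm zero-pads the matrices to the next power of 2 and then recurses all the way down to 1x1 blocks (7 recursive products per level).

Matrix multiplication for 487x487 matrices:

Strassen's algorithm requires power-of-2 dimensions. Pad 487x487 to 512x512 (next power of 2).

Standard algorithm: 487^3 = 115501303 multiplications
Strassen's algorithm: 7^(log2(512)) = 7^9 = 40353607 multiplications
Savings: 115501303 - 40353607 = 75147696 multiplications

Standard: 115501303 multiplications (487^3). Strassen: 40353607 multiplications (7^9, after padding to 512x512). Strassen reduces 8 recursive multiplications to 7 at each level.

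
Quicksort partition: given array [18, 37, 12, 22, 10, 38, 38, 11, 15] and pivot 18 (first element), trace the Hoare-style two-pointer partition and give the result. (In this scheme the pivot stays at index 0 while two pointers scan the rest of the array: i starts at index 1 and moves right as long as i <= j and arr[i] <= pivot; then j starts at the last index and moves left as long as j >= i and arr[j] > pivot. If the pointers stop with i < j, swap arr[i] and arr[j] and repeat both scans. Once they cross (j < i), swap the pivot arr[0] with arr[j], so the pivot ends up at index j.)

Hoare-style two-pointer partition with pivot = 18:

Initial array: [18, 37, 12, 22, 10, 38, 38, 11, 15]

Pointers start at i = 1, j = 8.
i stops at index 1 (arr[1]=37 > 18), j stops at index 8 (arr[8]=15 <= 18): swap arr[1] and arr[8], array becomes [18, 15, 12, 22, 10, 38, 38, 11, 37]
i stops at index 3 (arr[3]=22 > 18), j stops at index 7 (arr[7]=11 <= 18): swap arr[3] and arr[7], array becomes [18, 15, 12, 11, 10, 38, 38, 22, 37]
i ends at 5, j ends at 4: the pointers have crossed (j < i), so scanning stops.

Swap pivot arr[0] with arr[4] to place pivot at position 4: [10, 15, 12, 11, 18, 38, 38, 22, 37]
Pivot position: 4

After partitioning with pivot 18, the array becomes [10, 15, 12, 11, 18, 38, 38, 22, 37]. The pivot is placed at index 4. All elements to the left of the pivot are <= 18, and all elements to the right are > 18.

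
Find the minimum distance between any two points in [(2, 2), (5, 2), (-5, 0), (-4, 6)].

Computing all pairwise distances among 4 points:

d((2, 2), (5, 2)) = 3.0 <-- minimum
d((2, 2), (-5, 0)) = 7.2801
d((2, 2), (-4, 6)) = 7.2111
d((5, 2), (-5, 0)) = 10.198
d((5, 2), (-4, 6)) = 9.8489
d((-5, 0), (-4, 6)) = 6.0828

Closest pair: (2, 2) and (5, 2) with distance 3.0

The closest pair is (2, 2) and (5, 2) with Euclidean distance 3.0. For 4 points, brute-force pairwise comparison is shown above. For large n, the divide-and-conquer algorithm (sort by x, recurse on halves, check the dividing strip) achieves O(n log n).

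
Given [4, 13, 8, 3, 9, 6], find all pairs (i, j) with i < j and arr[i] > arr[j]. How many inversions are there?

Finding inversions in [4, 13, 8, 3, 9, 6]:

(0, 3): arr[0]=4 > arr[3]=3
(1, 2): arr[1]=13 > arr[2]=8
(1, 3): arr[1]=13 > arr[3]=3
(1, 4): arr[1]=13 > arr[4]=9
(1, 5): arr[1]=13 > arr[5]=6
(2, 3): arr[2]=8 > arr[3]=3
(2, 5): arr[2]=8 > arr[5]=6
(4, 5): arr[4]=9 > arr[5]=6

Total inversions: 8

The array has 8 inversion(s): (0,3), (1,2), (1,3), (1,4), (1,5), (2,3), (2,5), (4,5). Each pair (i,j) satisfies i < j and arr[i] > arr[j].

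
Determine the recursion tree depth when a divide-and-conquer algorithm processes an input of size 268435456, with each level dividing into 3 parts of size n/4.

For divide and conquer with division factor 4:

Problem sizes at each level:
Level 0: 268435456
Level 1: 67108864
Level 2: 16777216
Level 3: 4194304
Level 4: 1048576
Level 5: 262144
Level 6: 65536
Level 7: 16384
Level 8: 4096
Level 9: 1024
Level 10: 256
Level 11: 64
Level 12: 16
Level 13: 4
Level 14: 1

The root is level 0 and the size-1 base case is level 14 (the tree spans levels 0 through 14, i.e. 15 levels counting the root), so the depth is the number of divisions: log_4(268435456) = 14

The recursion tree depth is log_4(268435456) = 14. At each level, the problem size is divided by 4, so it takes 14 divisions to reduce to a base case of size 1. The algorithm makes 3 recursive calls at each level.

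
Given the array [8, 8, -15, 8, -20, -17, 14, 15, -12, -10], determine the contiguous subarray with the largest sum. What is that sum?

Using Kadane's algorithm on [8, 8, -15, 8, -20, -17, 14, 15, -12, -10]:

Scanning through the array:
Position 1 (value 8): max_ending_here = 16, max_so_far = 16
Position 2 (value -15): max_ending_here = 1, max_so_far = 16
Position 3 (value 8): max_ending_here = 9, max_so_far = 16
Position 4 (value -20): max_ending_here = -11, max_so_far = 16
Position 5 (value -17): max_ending_here = -17, max_so_far = 16
Position 6 (value 14): max_ending_here = 14, max_so_far = 16
Position 7 (value 15): max_ending_here = 29, max_so_far = 29
Position 8 (value -12): max_ending_here = 17, max_so_far = 29
Position 9 (value -10): max_ending_here = 7, max_so_far = 29

Maximum subarray: [14, 15]
Maximum sum: 29

The maximum subarray is [14, 15] with sum 29. This subarray runs from index 6 to index 7.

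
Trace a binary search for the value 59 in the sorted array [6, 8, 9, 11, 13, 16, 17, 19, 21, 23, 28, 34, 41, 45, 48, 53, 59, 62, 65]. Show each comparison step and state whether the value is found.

Binary search for 59 in [6, 8, 9, 11, 13, 16, 17, 19, 21, 23, 28, 34, 41, 45, 48, 53, 59, 62, 65]:

lo=0, hi=18, mid=9, arr[mid]=23 -> 23 < 59, search right half
lo=10, hi=18, mid=14, arr[mid]=48 -> 48 < 59, search right half
lo=15, hi=18, mid=16, arr[mid]=59 -> Found target at index 16!

Binary search finds 59 at index 16 after 3 comparisons. The search repeatedly halves the search space by comparing with the middle element.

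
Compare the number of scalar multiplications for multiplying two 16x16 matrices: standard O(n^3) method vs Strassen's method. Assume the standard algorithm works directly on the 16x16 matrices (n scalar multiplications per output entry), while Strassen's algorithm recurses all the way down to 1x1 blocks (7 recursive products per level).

Matrix multiplication for 16x16 matrices:

Standard algorithm: 16^3 = 4096 multiplications
Strassen's algorithm: 7^(log2(16)) = 7^4 = 2401 multiplications
Savings: 4096 - 2401 = 1695 multiplications

Standard: 4096 multiplications (16^3). Strassen: 2401 multiplications (7^4). Strassen reduces 8 recursive multiplications to 7 at each level.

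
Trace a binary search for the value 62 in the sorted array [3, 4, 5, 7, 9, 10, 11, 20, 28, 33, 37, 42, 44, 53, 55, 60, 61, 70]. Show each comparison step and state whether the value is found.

Binary search for 62 in [3, 4, 5, 7, 9, 10, 11, 20, 28, 33, 37, 42, 44, 53, 55, 60, 61, 70]:

lo=0, hi=17, mid=8, arr[mid]=28 -> 28 < 62, search right half
lo=9, hi=17, mid=13, arr[mid]=53 -> 53 < 62, search right half
lo=14, hi=17, mid=15, arr[mid]=60 -> 60 < 62, search right half
lo=16, hi=17, mid=16, arr[mid]=61 -> 61 < 62, search right half
lo=17, hi=17, mid=17, arr[mid]=70 -> 70 > 62, search left half
lo=17 > hi=16, target 62 not found

Binary search determines that 62 is not in the array after 5 comparisons. The search space was exhausted without finding the target.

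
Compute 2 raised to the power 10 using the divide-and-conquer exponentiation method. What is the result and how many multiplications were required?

Computing 2^10 by squaring (build up from 2^1; each line after the first costs one multiplication):

2^1 = 2
2^2 = (2^1)^2 = 2^2 = 4
2^4 = (2^2)^2 = 4^2 = 16
2^5 = 2 * 2^4 = 2 * 16 = 32
2^10 = (2^5)^2 = 32^2 = 1024

Result: 1024
Multiplications needed: 4 (4 lines after 2^1)

2^10 = 1024. Using exponentiation by squaring, this requires 4 multiplications. The key idea: if the exponent is even, square the half-power; if odd, multiply by the base once.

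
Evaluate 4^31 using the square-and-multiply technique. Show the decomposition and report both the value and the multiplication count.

Computing 4^31 by squaring (build up from 4^1; each line after the first costs one multiplication):

4^1 = 4
4^2 = (4^1)^2 = 4^2 = 16
4^3 = 4 * 4^2 = 4 * 16 = 64
4^6 = (4^3)^2 = 64^2 = 4096
4^7 = 4 * 4^6 = 4 * 4096 = 16384
4^14 = (4^7)^2 = 16384^2 = 268435456
4^15 = 4 * 4^14 = 4 * 268435456 = 1073741824
4^30 = (4^15)^2 = 1073741824^2 = 1152921504606846976
4^31 = 4 * 4^30 = 4 * 1152921504606846976 = 4611686018427387904

Result: 4611686018427387904
Multiplications needed: 8 (8 lines after 4^1)

4^31 = 4611686018427387904. Using exponentiation by squaring, this requires 8 multiplications. The key idea: if the exponent is even, square the half-power; if odd, multiply by the base once.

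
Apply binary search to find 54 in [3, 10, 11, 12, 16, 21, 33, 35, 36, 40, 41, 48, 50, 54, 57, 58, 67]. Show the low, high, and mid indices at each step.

Binary search for 54 in [3, 10, 11, 12, 16, 21, 33, 35, 36, 40, 41, 48, 50, 54, 57, 58, 67]:

lo=0, hi=16, mid=8, arr[mid]=36 -> 36 < 54, search right half
lo=9, hi=16, mid=12, arr[mid]=50 -> 50 < 54, search right half
lo=13, hi=16, mid=14, arr[mid]=57 -> 57 > 54, search left half
lo=13, hi=13, mid=13, arr[mid]=54 -> Found target at index 13!

Binary search finds 54 at index 13 after 4 comparisons. The search repeatedly halves the search space by comparing with the middle element.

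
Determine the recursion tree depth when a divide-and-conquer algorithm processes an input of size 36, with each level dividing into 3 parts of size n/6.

For divide and conquer with division factor 6:

Problem sizes at each level:
Level 0: 36
Level 1: 6
Level 2: 1

The root is level 0 and the size-1 base case is level 2 (the tree spans levels 0 through 2, i.e. 3 levels counting the root), so the depth is the number of divisions: log_6(36) = 2

The recursion tree depth is log_6(36) = 2. At each level, the problem size is divided by 6, so it takes 2 divisions to reduce to a base case of size 1. The algorithm makes 3 recursive calls at each level.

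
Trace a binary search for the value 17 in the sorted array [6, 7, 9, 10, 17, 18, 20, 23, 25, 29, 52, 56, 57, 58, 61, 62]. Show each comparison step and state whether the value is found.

Binary search for 17 in [6, 7, 9, 10, 17, 18, 20, 23, 25, 29, 52, 56, 57, 58, 61, 62]:

lo=0, hi=15, mid=7, arr[mid]=23 -> 23 > 17, search left half
lo=0, hi=6, mid=3, arr[mid]=10 -> 10 < 17, search right half
lo=4, hi=6, mid=5, arr[mid]=18 -> 18 > 17, search left half
lo=4, hi=4, mid=4, arr[mid]=17 -> Found target at index 4!

Binary search finds 17 at index 4 after 4 comparisons. The search repeatedly halves the search space by comparing with the middle element.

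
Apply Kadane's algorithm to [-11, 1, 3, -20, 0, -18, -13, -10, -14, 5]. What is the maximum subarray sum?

Using Kadane's algorithm on [-11, 1, 3, -20, 0, -18, -13, -10, -14, 5]:

Scanning through the array:
Position 1 (value 1): max_ending_here = 1, max_so_far = 1
Position 2 (value 3): max_ending_here = 4, max_so_far = 4
Position 3 (value -20): max_ending_here = -16, max_so_far = 4
Position 4 (value 0): max_ending_here = 0, max_so_far = 4
Position 5 (value -18): max_ending_here = -18, max_so_far = 4
Position 6 (value -13): max_ending_here = -13, max_so_far = 4
Position 7 (value -10): max_ending_here = -10, max_so_far = 4
Position 8 (value -14): max_ending_here = -14, max_so_far = 4
Position 9 (value 5): max_ending_here = 5, max_so_far = 5

Maximum subarray: [5]
Maximum sum: 5

The maximum subarray is [5] with sum 5. This subarray runs from index 9 to index 9.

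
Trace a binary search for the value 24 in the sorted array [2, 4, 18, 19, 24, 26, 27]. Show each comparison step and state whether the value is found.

Binary search for 24 in [2, 4, 18, 19, 24, 26, 27]:

lo=0, hi=6, mid=3, arr[mid]=19 -> 19 < 24, search right half
lo=4, hi=6, mid=5, arr[mid]=26 -> 26 > 24, search left half
lo=4, hi=4, mid=4, arr[mid]=24 -> Found target at index 4!

Binary search finds 24 at index 4 after 3 comparisons. The search repeatedly halves the search space by comparing with the middle element.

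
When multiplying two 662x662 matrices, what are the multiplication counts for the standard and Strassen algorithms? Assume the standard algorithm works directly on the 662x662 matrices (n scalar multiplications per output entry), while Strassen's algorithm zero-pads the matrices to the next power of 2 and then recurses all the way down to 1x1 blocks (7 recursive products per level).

Matrix multiplication for 662x662 matrices:

Strassen's algorithm requires power-of-2 dimensions. Pad 662x662 to 1024x1024 (next power of 2).

Standard algorithm: 662^3 = 290117528 multiplications
Strassen's algorithm: 7^(log2(1024)) = 7^10 = 282475249 multiplications
Savings: 290117528 - 282475249 = 7642279 multiplications

Standard: 290117528 multiplications (662^3). Strassen: 282475249 multiplications (7^10, after padding to 1024x1024). Strassen reduces 8 recursive multiplications to 7 at each level.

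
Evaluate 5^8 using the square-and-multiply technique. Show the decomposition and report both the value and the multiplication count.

Computing 5^8 by squaring (build up from 5^1; each line after the first costs one multiplication):

5^1 = 5
5^2 = (5^1)^2 = 5^2 = 25
5^4 = (5^2)^2 = 25^2 = 625
5^8 = (5^4)^2 = 625^2 = 390625

Result: 390625
Multiplications needed: 3 (3 lines after 5^1)

5^8 = 390625. Using exponentiation by squaring, this requires 3 multiplications. The key idea: if the exponent is even, square the half-power; if odd, multiply by the base once.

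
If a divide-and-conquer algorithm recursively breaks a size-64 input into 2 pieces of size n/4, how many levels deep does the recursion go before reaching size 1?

For divide and conquer with division factor 4:

Problem sizes at each level:
Level 0: 64
Level 1: 16
Level 2: 4
Level 3: 1

The root is level 0 and the size-1 base case is level 3 (the tree spans levels 0 through 3, i.e. 4 levels counting the root), so the depth is the number of divisions: log_4(64) = 3

The recursion tree depth is log_4(64) = 3. At each level, the problem size is divided by 4, so it takes 3 divisions to reduce to a base case of size 1. The algorithm makes 2 recursive calls at each level.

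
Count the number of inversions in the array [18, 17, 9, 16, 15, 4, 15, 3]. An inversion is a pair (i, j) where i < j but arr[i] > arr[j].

Finding inversions in [18, 17, 9, 16, 15, 4, 15, 3]:

(0, 1): arr[0]=18 > arr[1]=17
(0, 2): arr[0]=18 > arr[2]=9
(0, 3): arr[0]=18 > arr[3]=16
(0, 4): arr[0]=18 > arr[4]=15
(0, 5): arr[0]=18 > arr[5]=4
(0, 6): arr[0]=18 > arr[6]=15
(0, 7): arr[0]=18 > arr[7]=3
(1, 2): arr[1]=17 > arr[2]=9
(1, 3): arr[1]=17 > arr[3]=16
(1, 4): arr[1]=17 > arr[4]=15
(1, 5): arr[1]=17 > arr[5]=4
(1, 6): arr[1]=17 > arr[6]=15
(1, 7): arr[1]=17 > arr[7]=3
(2, 5): arr[2]=9 > arr[5]=4
(2, 7): arr[2]=9 > arr[7]=3
(3, 4): arr[3]=16 > arr[4]=15
(3, 5): arr[3]=16 > arr[5]=4
(3, 6): arr[3]=16 > arr[6]=15
(3, 7): arr[3]=16 > arr[7]=3
(4, 5): arr[4]=15 > arr[5]=4
(4, 7): arr[4]=15 > arr[7]=3
(5, 7): arr[5]=4 > arr[7]=3
(6, 7): arr[6]=15 > arr[7]=3

Total inversions: 23

The array has 23 inversion(s): (0,1), (0,2), (0,3), (0,4), (0,5), (0,6), (0,7), (1,2), (1,3), (1,4), (1,5), (1,6), (1,7), (2,5), (2,7), (3,4), (3,5), (3,6), (3,7), (4,5), (4,7), (5,7), (6,7). Each pair (i,j) satisfies i < j and arr[i] > arr[j].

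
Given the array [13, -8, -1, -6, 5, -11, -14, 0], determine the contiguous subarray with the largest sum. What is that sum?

Using Kadane's algorithm on [13, -8, -1, -6, 5, -11, -14, 0]:

Scanning through the array:
Position 1 (value -8): max_ending_here = 5, max_so_far = 13
Position 2 (value -1): max_ending_here = 4, max_so_far = 13
Position 3 (value -6): max_ending_here = -2, max_so_far = 13
Position 4 (value 5): max_ending_here = 5, max_so_far = 13
Position 5 (value -11): max_ending_here = -6, max_so_far = 13
Position 6 (value -14): max_ending_here = -14, max_so_far = 13
Position 7 (value 0): max_ending_here = 0, max_so_far = 13

Maximum subarray: [13]
Maximum sum: 13

The maximum subarray is [13] with sum 13. This subarray runs from index 0 to index 0.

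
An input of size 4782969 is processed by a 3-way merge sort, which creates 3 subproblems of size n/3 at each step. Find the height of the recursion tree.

For divide and conquer with division factor 3:

Problem sizes at each level:
Level 0: 4782969
Level 1: 1594323
Level 2: 531441
Level 3: 177147
Level 4: 59049
Level 5: 19683
Level 6: 6561
Level 7: 2187
Level 8: 729
Level 9: 243
Level 10: 81
Level 11: 27
Level 12: 9
Level 13: 3
Level 14: 1

The root is level 0 and the size-1 base case is level 14 (the tree spans levels 0 through 14, i.e. 15 levels counting the root), so the depth is the number of divisions: log_3(4782969) = 14

The recursion tree depth is log_3(4782969) = 14. At each level, the problem size is divided by 3, so it takes 14 divisions to reduce to a base case of size 1. The algorithm makes 3 recursive calls at each level.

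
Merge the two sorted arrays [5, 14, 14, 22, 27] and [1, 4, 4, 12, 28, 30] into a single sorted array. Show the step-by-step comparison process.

Merging process:

Compare 5 vs 1: take 1 from right. Merged: [1]
Compare 5 vs 4: take 4 from right. Merged: [1, 4]
Compare 5 vs 4: take 4 from right. Merged: [1, 4, 4]
Compare 5 vs 12: take 5 from left. Merged: [1, 4, 4, 5]
Compare 14 vs 12: take 12 from right. Merged: [1, 4, 4, 5, 12]
Compare 14 vs 28: take 14 from left. Merged: [1, 4, 4, 5, 12, 14]
Compare 14 vs 28: take 14 from left. Merged: [1, 4, 4, 5, 12, 14, 14]
Compare 22 vs 28: take 22 from left. Merged: [1, 4, 4, 5, 12, 14, 14, 22]
Compare 27 vs 28: take 27 from left. Merged: [1, 4, 4, 5, 12, 14, 14, 22, 27]
Append remaining from right: [28, 30]. Merged: [1, 4, 4, 5, 12, 14, 14, 22, 27, 28, 30]

Final merged array: [1, 4, 4, 5, 12, 14, 14, 22, 27, 28, 30]
Total comparisons: 9

The merged array is [1, 4, 4, 5, 12, 14, 14, 22, 27, 28, 30], requiring 9 comparisons. The merge step runs in O(n) time where n is the total number of elements.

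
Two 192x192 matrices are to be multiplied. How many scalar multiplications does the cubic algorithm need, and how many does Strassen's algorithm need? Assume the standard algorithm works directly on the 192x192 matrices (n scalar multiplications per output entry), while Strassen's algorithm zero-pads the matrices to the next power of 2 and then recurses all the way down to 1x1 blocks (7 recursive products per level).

Matrix multiplication for 192x192 matrices:

Strassen's algorithm requires power-of-2 dimensions. Pad 192x192 to 256x256 (next power of 2).

Standard algorithm: 192^3 = 7077888 multiplications
Strassen's algorithm: 7^(log2(256)) = 7^8 = 5764801 multiplications
Savings: 7077888 - 5764801 = 1313087 multiplications

Standard: 7077888 multiplications (192^3). Strassen: 5764801 multiplications (7^8, after padding to 256x256). Strassen reduces 8 recursive multiplications to 7 at each level.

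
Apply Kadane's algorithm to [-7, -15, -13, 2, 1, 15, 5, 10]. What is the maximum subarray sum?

Using Kadane's algorithm on [-7, -15, -13, 2, 1, 15, 5, 10]:

Scanning through the array:
Position 1 (value -15): max_ending_here = -15, max_so_far = -7
Position 2 (value -13): max_ending_here = -13, max_so_far = -7
Position 3 (value 2): max_ending_here = 2, max_so_far = 2
Position 4 (value 1): max_ending_here = 3, max_so_far = 3
Position 5 (value 15): max_ending_here = 18, max_so_far = 18
Position 6 (value 5): max_ending_here = 23, max_so_far = 23
Position 7 (value 10): max_ending_here = 33, max_so_far = 33

Maximum subarray: [2, 1, 15, 5, 10]
Maximum sum: 33

The maximum subarray is [2, 1, 15, 5, 10] with sum 33. This subarray runs from index 3 to index 7.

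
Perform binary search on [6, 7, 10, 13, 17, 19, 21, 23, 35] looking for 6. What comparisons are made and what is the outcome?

Binary search for 6 in [6, 7, 10, 13, 17, 19, 21, 23, 35]:

lo=0, hi=8, mid=4, arr[mid]=17 -> 17 > 6, search left half
lo=0, hi=3, mid=1, arr[mid]=7 -> 7 > 6, search left half
lo=0, hi=0, mid=0, arr[mid]=6 -> Found target at index 0!

Binary search finds 6 at index 0 after 3 comparisons. The search repeatedly halves the search space by comparing with the middle element.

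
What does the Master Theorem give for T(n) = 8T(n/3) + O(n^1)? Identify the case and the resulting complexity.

Master Theorem for T(n) = 8T(n/3) + O(n^1):

a = 8, b = 3, c = 1
log_b(a) = log_3(8) = 1.8928

Case 1: c = 1 < log_3(8) = 1.8928
T(n) = O(n^(log_3 8))

For T(n) = 8T(n/3) + O(n^1): log_3(8) = 1.8928. This is Case 1 of the Master Theorem (c < log_b(a), work dominated by leaves), giving O(n^(log_3 8)).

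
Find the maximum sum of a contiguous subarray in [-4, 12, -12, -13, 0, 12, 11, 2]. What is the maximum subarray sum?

Using Kadane's algorithm on [-4, 12, -12, -13, 0, 12, 11, 2]:

Scanning through the array:
Position 1 (value 12): max_ending_here = 12, max_so_far = 12
Position 2 (value -12): max_ending_here = 0, max_so_far = 12
Position 3 (value -13): max_ending_here = -13, max_so_far = 12
Position 4 (value 0): max_ending_here = 0, max_so_far = 12
Position 5 (value 12): max_ending_here = 12, max_so_far = 12
Position 6 (value 11): max_ending_here = 23, max_so_far = 23
Position 7 (value 2): max_ending_here = 25, max_so_far = 25

Maximum subarray: [0, 12, 11, 2]
Maximum sum: 25

The maximum subarray is [0, 12, 11, 2] with sum 25. This subarray runs from index 4 to index 7.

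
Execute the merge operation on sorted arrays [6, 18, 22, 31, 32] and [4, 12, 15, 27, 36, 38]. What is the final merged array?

Merging process:

Compare 6 vs 4: take 4 from right. Merged: [4]
Compare 6 vs 12: take 6 from left. Merged: [4, 6]
Compare 18 vs 12: take 12 from right. Merged: [4, 6, 12]
Compare 18 vs 15: take 15 from right. Merged: [4, 6, 12, 15]
Compare 18 vs 27: take 18 from left. Merged: [4, 6, 12, 15, 18]
Compare 22 vs 27: take 22 from left. Merged: [4, 6, 12, 15, 18, 22]
Compare 31 vs 27: take 27 from right. Merged: [4, 6, 12, 15, 18, 22, 27]
Compare 31 vs 36: take 31 from left. Merged: [4, 6, 12, 15, 18, 22, 27, 31]
Compare 32 vs 36: take 32 from left. Merged: [4, 6, 12, 15, 18, 22, 27, 31, 32]
Append remaining from right: [36, 38]. Merged: [4, 6, 12, 15, 18, 22, 27, 31, 32, 36, 38]

Final merged array: [4, 6, 12, 15, 18, 22, 27, 31, 32, 36, 38]
Total comparisons: 9

The merged array is [4, 6, 12, 15, 18, 22, 27, 31, 32, 36, 38], requiring 9 comparisons. The merge step runs in O(n) time where n is the total number of elements.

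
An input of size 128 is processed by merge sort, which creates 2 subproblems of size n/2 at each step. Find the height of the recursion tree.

For divide and conquer with division factor 2:

Problem sizes at each level:
Level 0: 128
Level 1: 64
Level 2: 32
Level 3: 16
Level 4: 8
Level 5: 4
Level 6: 2
Level 7: 1

The root is level 0 and the size-1 base case is level 7 (the tree spans levels 0 through 7, i.e. 8 levels counting the root), so the depth is the number of divisions: log_2(128) = 7

The recursion tree depth is log_2(128) = 7. At each level, the problem size is divided by 2, so it takes 7 divisions to reduce to a base case of size 1. The algorithm makes 2 recursive calls at each level.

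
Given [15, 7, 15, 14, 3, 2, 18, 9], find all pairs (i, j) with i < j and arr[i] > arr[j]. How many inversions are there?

Finding inversions in [15, 7, 15, 14, 3, 2, 18, 9]:

(0, 1): arr[0]=15 > arr[1]=7
(0, 3): arr[0]=15 > arr[3]=14
(0, 4): arr[0]=15 > arr[4]=3
(0, 5): arr[0]=15 > arr[5]=2
(0, 7): arr[0]=15 > arr[7]=9
(1, 4): arr[1]=7 > arr[4]=3
(1, 5): arr[1]=7 > arr[5]=2
(2, 3): arr[2]=15 > arr[3]=14
(2, 4): arr[2]=15 > arr[4]=3
(2, 5): arr[2]=15 > arr[5]=2
(2, 7): arr[2]=15 > arr[7]=9
(3, 4): arr[3]=14 > arr[4]=3
(3, 5): arr[3]=14 > arr[5]=2
(3, 7): arr[3]=14 > arr[7]=9
(4, 5): arr[4]=3 > arr[5]=2
(6, 7): arr[6]=18 > arr[7]=9

Total inversions: 16

The array has 16 inversion(s): (0,1), (0,3), (0,4), (0,5), (0,7), (1,4), (1,5), (2,3), (2,4), (2,5), (2,7), (3,4), (3,5), (3,7), (4,5), (6,7). Each pair (i,j) satisfies i < j and arr[i] > arr[j].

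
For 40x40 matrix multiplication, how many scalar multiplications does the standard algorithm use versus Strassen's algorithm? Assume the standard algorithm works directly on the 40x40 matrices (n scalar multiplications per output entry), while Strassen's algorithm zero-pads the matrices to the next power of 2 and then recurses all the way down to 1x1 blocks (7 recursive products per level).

Matrix multiplication for 40x40 matrices:

Strassen's algorithm requires power-of-2 dimensions. Pad 40x40 to 64x64 (next power of 2).

Standard algorithm: 40^3 = 64000 multiplications
Strassen's algorithm: 7^(log2(64)) = 7^6 = 117649 multiplications
Difference: 64000 - 117649 = -53649 (Strassen uses MORE here due to padding overhead — for small or just-over-power-of-2 n, padding can outweigh the per-level savings)

Standard: 64000 multiplications (40^3). Strassen: 117649 multiplications (7^6, after padding to 64x64). Strassen reduces 8 recursive multiplications to 7 at each level.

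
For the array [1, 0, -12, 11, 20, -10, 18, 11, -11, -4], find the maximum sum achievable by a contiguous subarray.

Using Kadane's algorithm on [1, 0, -12, 11, 20, -10, 18, 11, -11, -4]:

Scanning through the array:
Position 1 (value 0): max_ending_here = 1, max_so_far = 1
Position 2 (value -12): max_ending_here = -11, max_so_far = 1
Position 3 (value 11): max_ending_here = 11, max_so_far = 11
Position 4 (value 20): max_ending_here = 31, max_so_far = 31
Position 5 (value -10): max_ending_here = 21, max_so_far = 31
Position 6 (value 18): max_ending_here = 39, max_so_far = 39
Position 7 (value 11): max_ending_here = 50, max_so_far = 50
Position 8 (value -11): max_ending_here = 39, max_so_far = 50
Position 9 (value -4): max_ending_here = 35, max_so_far = 50

Maximum subarray: [11, 20, -10, 18, 11]
Maximum sum: 50

The maximum subarray is [11, 20, -10, 18, 11] with sum 50. This subarray runs from index 3 to index 7.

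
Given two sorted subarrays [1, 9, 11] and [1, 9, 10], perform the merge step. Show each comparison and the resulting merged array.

Merging process:

Compare 1 vs 1: take 1 from left. Merged: [1]
Compare 9 vs 1: take 1 from right. Merged: [1, 1]
Compare 9 vs 9: take 9 from left. Merged: [1, 1, 9]
Compare 11 vs 9: take 9 from right. Merged: [1, 1, 9, 9]
Compare 11 vs 10: take 10 from right. Merged: [1, 1, 9, 9, 10]
Append remaining from left: [11]. Merged: [1, 1, 9, 9, 10, 11]

Final merged array: [1, 1, 9, 9, 10, 11]
Total comparisons: 5

The merged array is [1, 1, 9, 9, 10, 11], requiring 5 comparisons. The merge step runs in O(n) time where n is the total number of elements.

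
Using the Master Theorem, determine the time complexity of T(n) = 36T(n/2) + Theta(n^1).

Master Theorem for T(n) = 36T(n/2) + O(n^1):

a = 36, b = 2, c = 1
log_b(a) = log_2(36) = 5.1699

Case 1: c = 1 < log_2(36) = 5.1699
T(n) = O(n^(log_2 36))

For T(n) = 36T(n/2) + O(n^1): log_2(36) = 5.1699. This is Case 1 of the Master Theorem (c < log_b(a), work dominated by leaves), giving O(n^(log_2 36)).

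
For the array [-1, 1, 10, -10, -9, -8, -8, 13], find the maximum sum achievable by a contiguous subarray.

Using Kadane's algorithm on [-1, 1, 10, -10, -9, -8, -8, 13]:

Scanning through the array:
Position 1 (value 1): max_ending_here = 1, max_so_far = 1
Position 2 (value 10): max_ending_here = 11, max_so_far = 11
Position 3 (value -10): max_ending_here = 1, max_so_far = 11
Position 4 (value -9): max_ending_here = -8, max_so_far = 11
Position 5 (value -8): max_ending_here = -8, max_so_far = 11
Position 6 (value -8): max_ending_here = -8, max_so_far = 11
Position 7 (value 13): max_ending_here = 13, max_so_far = 13

Maximum subarray: [13]
Maximum sum: 13

The maximum subarray is [13] with sum 13. This subarray runs from index 7 to index 7.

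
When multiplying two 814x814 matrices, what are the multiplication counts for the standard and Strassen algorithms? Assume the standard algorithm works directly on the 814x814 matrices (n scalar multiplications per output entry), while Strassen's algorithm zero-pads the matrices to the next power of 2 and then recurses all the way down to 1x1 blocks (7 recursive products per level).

Matrix multiplication for 814x814 matrices:

Strassen's algorithm requires power-of-2 dimensions. Pad 814x814 to 1024x1024 (next power of 2).

Standard algorithm: 814^3 = 539353144 multiplications
Strassen's algorithm: 7^(log2(1024)) = 7^10 = 282475249 multiplications
Savings: 539353144 - 282475249 = 256877895 multiplications

Standard: 539353144 multiplications (814^3). Strassen: 282475249 multiplications (7^10, after padding to 1024x1024). Strassen reduces 8 recursive multiplications to 7 at each level.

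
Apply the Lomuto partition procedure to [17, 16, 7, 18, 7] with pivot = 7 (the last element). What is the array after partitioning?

Lomuto partition with pivot = 7:

Initial array: [17, 16, 7, 18, 7]

arr[0]=17 > 7: no swap
arr[1]=16 > 7: no swap
arr[2]=7 <= 7: swap with position 0, array becomes [7, 16, 17, 18, 7]
arr[3]=18 > 7: no swap

Place pivot at position 1: [7, 7, 17, 18, 16]
Pivot position: 1

After partitioning with pivot 7, the array becomes [7, 7, 17, 18, 16]. The pivot is placed at index 1. All elements to the left of the pivot are <= 7, and all elements to the right are > 7.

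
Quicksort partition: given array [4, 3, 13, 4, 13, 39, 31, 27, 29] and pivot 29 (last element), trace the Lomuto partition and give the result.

Lomuto partition with pivot = 29:

Initial array: [4, 3, 13, 4, 13, 39, 31, 27, 29]

arr[0]=4 <= 29: swap with position 0, array becomes [4, 3, 13, 4, 13, 39, 31, 27, 29]
arr[1]=3 <= 29: swap with position 1, array becomes [4, 3, 13, 4, 13, 39, 31, 27, 29]
arr[2]=13 <= 29: swap with position 2, array becomes [4, 3, 13, 4, 13, 39, 31, 27, 29]
arr[3]=4 <= 29: swap with position 3, array becomes [4, 3, 13, 4, 13, 39, 31, 27, 29]
arr[4]=13 <= 29: swap with position 4, array becomes [4, 3, 13, 4, 13, 39, 31, 27, 29]
arr[5]=39 > 29: no swap
arr[6]=31 > 29: no swap
arr[7]=27 <= 29: swap with position 5, array becomes [4, 3, 13, 4, 13, 27, 31, 39, 29]

Place pivot at position 6: [4, 3, 13, 4, 13, 27, 29, 39, 31]
Pivot position: 6

After partitioning with pivot 29, the array becomes [4, 3, 13, 4, 13, 27, 29, 39, 31]. The pivot is placed at index 6. All elements to the left of the pivot are <= 29, and all elements to the right are > 29.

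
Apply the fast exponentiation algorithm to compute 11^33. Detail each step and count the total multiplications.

Computing 11^33 by squaring (build up from 11^1; each line after the first costs one multiplication):

11^1 = 11
11^2 = (11^1)^2 = 11^2 = 121
11^4 = (11^2)^2 = 121^2 = 14641
11^8 = (11^4)^2 = 14641^2 = 214358881
11^16 = (11^8)^2 = 214358881^2 = 45949729863572161
11^32 = (11^16)^2 = 45949729863572161^2 = 2111377674535255285545615254209921
11^33 = 11 * 11^32 = 11 * 2111377674535255285545615254209921 = 23225154419887808141001767796309131

Result: 23225154419887808141001767796309131
Multiplications needed: 6 (6 lines after 11^1)

11^33 = 23225154419887808141001767796309131. Using exponentiation by squaring, this requires 6 multiplications. The key idea: if the exponent is even, square the half-power; if odd, multiply by the base once.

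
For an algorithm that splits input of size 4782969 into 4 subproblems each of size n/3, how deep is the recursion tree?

For divide and conquer with division factor 3:

Problem sizes at each level:
Level 0: 4782969
Level 1: 1594323
Level 2: 531441
Level 3: 177147
Level 4: 59049
Level 5: 19683
Level 6: 6561
Level 7: 2187
Level 8: 729
Level 9: 243
Level 10: 81
Level 11: 27
Level 12: 9
Level 13: 3
Level 14: 1

The root is level 0 and the size-1 base case is level 14 (the tree spans levels 0 through 14, i.e. 15 levels counting the root), so the depth is the number of divisions: log_3(4782969) = 14

The recursion tree depth is log_3(4782969) = 14. At each level, the problem size is divided by 3, so it takes 14 divisions to reduce to a base case of size 1. The algorithm makes 4 recursive calls at each level.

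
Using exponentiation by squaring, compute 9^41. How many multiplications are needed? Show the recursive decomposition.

Computing 9^41 by squaring (build up from 9^1; each line after the first costs one multiplication):

9^1 = 9
9^2 = (9^1)^2 = 9^2 = 81
9^4 = (9^2)^2 = 81^2 = 6561
9^5 = 9 * 9^4 = 9 * 6561 = 59049
9^10 = (9^5)^2 = 59049^2 = 3486784401
9^20 = (9^10)^2 = 3486784401^2 = 12157665459056928801
9^40 = (9^20)^2 = 12157665459056928801^2 = 147808829414345923316083210206383297601
9^41 = 9 * 9^40 = 9 * 147808829414345923316083210206383297601 = 1330279464729113309844748891857449678409

Result: 1330279464729113309844748891857449678409
Multiplications needed: 7 (7 lines after 9^1)

9^41 = 1330279464729113309844748891857449678409. Using exponentiation by squaring, this requires 7 multiplications. The key idea: if the exponent is even, square the half-power; if odd, multiply by the base once.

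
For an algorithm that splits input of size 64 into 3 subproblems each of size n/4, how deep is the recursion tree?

For divide and conquer with division factor 4:

Problem sizes at each level:
Level 0: 64
Level 1: 16
Level 2: 4
Level 3: 1

The root is level 0 and the size-1 base case is level 3 (the tree spans levels 0 through 3, i.e. 4 levels counting the root), so the depth is the number of divisions: log_4(64) = 3

The recursion tree depth is log_4(64) = 3. At each level, the problem size is divided by 4, so it takes 3 divisions to reduce to a base case of size 1. The algorithm makes 3 recursive calls at each level.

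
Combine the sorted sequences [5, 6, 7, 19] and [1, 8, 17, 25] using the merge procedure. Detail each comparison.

Merging process:

Compare 5 vs 1: take 1 from right. Merged: [1]
Compare 5 vs 8: take 5 from left. Merged: [1, 5]
Compare 6 vs 8: take 6 from left. Merged: [1, 5, 6]
Compare 7 vs 8: take 7 from left. Merged: [1, 5, 6, 7]
Compare 19 vs 8: take 8 from right. Merged: [1, 5, 6, 7, 8]
Compare 19 vs 17: take 17 from right. Merged: [1, 5, 6, 7, 8, 17]
Compare 19 vs 25: take 19 from left. Merged: [1, 5, 6, 7, 8, 17, 19]
Append remaining from right: [25]. Merged: [1, 5, 6, 7, 8, 17, 19, 25]

Final merged array: [1, 5, 6, 7, 8, 17, 19, 25]
Total comparisons: 7

The merged array is [1, 5, 6, 7, 8, 17, 19, 25], requiring 7 comparisons. The merge step runs in O(n) time where n is the total number of elements.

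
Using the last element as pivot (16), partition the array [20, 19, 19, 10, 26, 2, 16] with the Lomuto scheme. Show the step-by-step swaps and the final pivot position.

Lomuto partition with pivot = 16:

Initial array: [20, 19, 19, 10, 26, 2, 16]

arr[0]=20 > 16: no swap
arr[1]=19 > 16: no swap
arr[2]=19 > 16: no swap
arr[3]=10 <= 16: swap with position 0, array becomes [10, 19, 19, 20, 26, 2, 16]
arr[4]=26 > 16: no swap
arr[5]=2 <= 16: swap with position 1, array becomes [10, 2, 19, 20, 26, 19, 16]

Place pivot at position 2: [10, 2, 16, 20, 26, 19, 19]
Pivot position: 2

After partitioning with pivot 16, the array becomes [10, 2, 16, 20, 26, 19, 19]. The pivot is placed at index 2. All elements to the left of the pivot are <= 16, and all elements to the right are > 16.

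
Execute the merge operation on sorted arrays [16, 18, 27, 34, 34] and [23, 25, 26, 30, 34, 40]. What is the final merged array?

Merging process:

Compare 16 vs 23: take 16 from left. Merged: [16]
Compare 18 vs 23: take 18 from left. Merged: [16, 18]
Compare 27 vs 23: take 23 from right. Merged: [16, 18, 23]
Compare 27 vs 25: take 25 from right. Merged: [16, 18, 23, 25]
Compare 27 vs 26: take 26 from right. Merged: [16, 18, 23, 25, 26]
Compare 27 vs 30: take 27 from left. Merged: [16, 18, 23, 25, 26, 27]
Compare 34 vs 30: take 30 from right. Merged: [16, 18, 23, 25, 26, 27, 30]
Compare 34 vs 34: take 34 from left. Merged: [16, 18, 23, 25, 26, 27, 30, 34]
Compare 34 vs 34: take 34 from left. Merged: [16, 18, 23, 25, 26, 27, 30, 34, 34]
Append remaining from right: [34, 40]. Merged: [16, 18, 23, 25, 26, 27, 30, 34, 34, 34, 40]

Final merged array: [16, 18, 23, 25, 26, 27, 30, 34, 34, 34, 40]
Total comparisons: 9

The merged array is [16, 18, 23, 25, 26, 27, 30, 34, 34, 34, 40], requiring 9 comparisons. The merge step runs in O(n) time where n is the total number of elements.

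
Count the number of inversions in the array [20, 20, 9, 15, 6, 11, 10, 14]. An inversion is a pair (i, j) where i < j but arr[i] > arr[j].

Finding inversions in [20, 20, 9, 15, 6, 11, 10, 14]:

(0, 2): arr[0]=20 > arr[2]=9
(0, 3): arr[0]=20 > arr[3]=15
(0, 4): arr[0]=20 > arr[4]=6
(0, 5): arr[0]=20 > arr[5]=11
(0, 6): arr[0]=20 > arr[6]=10
(0, 7): arr[0]=20 > arr[7]=14
(1, 2): arr[1]=20 > arr[2]=9
(1, 3): arr[1]=20 > arr[3]=15
(1, 4): arr[1]=20 > arr[4]=6
(1, 5): arr[1]=20 > arr[5]=11
(1, 6): arr[1]=20 > arr[6]=10
(1, 7): arr[1]=20 > arr[7]=14
(2, 4): arr[2]=9 > arr[4]=6
(3, 4): arr[3]=15 > arr[4]=6
(3, 5): arr[3]=15 > arr[5]=11
(3, 6): arr[3]=15 > arr[6]=10
(3, 7): arr[3]=15 > arr[7]=14
(5, 6): arr[5]=11 > arr[6]=10

Total inversions: 18

The array has 18 inversion(s): (0,2), (0,3), (0,4), (0,5), (0,6), (0,7), (1,2), (1,3), (1,4), (1,5), (1,6), (1,7), (2,4), (3,4), (3,5), (3,6), (3,7), (5,6). Each pair (i,j) satisfies i < j and arr[i] > arr[j].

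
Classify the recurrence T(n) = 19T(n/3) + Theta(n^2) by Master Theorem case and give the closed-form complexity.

Master Theorem for T(n) = 19T(n/3) + O(n^2):

a = 19, b = 3, c = 2
log_b(a) = log_3(19) = 2.6801

Case 1: c = 2 < log_3(19) = 2.6801
T(n) = O(n^(log_3 19))

For T(n) = 19T(n/3) + O(n^2): log_3(19) = 2.6801. This is Case 1 of the Master Theorem (c < log_b(a), work dominated by leaves), giving O(n^(log_3 19)).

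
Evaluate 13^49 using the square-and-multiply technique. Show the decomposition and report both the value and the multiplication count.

Computing 13^49 by squaring (build up from 13^1; each line after the first costs one multiplication):

13^1 = 13
13^2 = (13^1)^2 = 13^2 = 169
13^3 = 13 * 13^2 = 13 * 169 = 2197
13^6 = (13^3)^2 = 2197^2 = 4826809
13^12 = (13^6)^2 = 4826809^2 = 23298085122481
13^24 = (13^12)^2 = 23298085122481^2 = 542800770374370512771595361
13^48 = (13^24)^2 = 542800770374370512771595361^2 = 294632676319010105335586872991323185304149065116720321
13^49 = 13 * 13^48 = 13 * 294632676319010105335586872991323185304149065116720321 = 3830224792147131369362629348887201408953937846517364173

Result: 3830224792147131369362629348887201408953937846517364173
Multiplications needed: 7 (7 lines after 13^1)

13^49 = 3830224792147131369362629348887201408953937846517364173. Using exponentiation by squaring, this requires 7 multiplications. The key idea: if the exponent is even, square the half-power; if odd, multiply by the base once.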